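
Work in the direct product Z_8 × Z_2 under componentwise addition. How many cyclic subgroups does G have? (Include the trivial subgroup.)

Group the elements of G by the cyclic subgroup they generate; each cyclic subgroup of order d accounts for φ(d) elements.
Cyclic subgroups by order — order 1: 1; order 2: 3; order 4: 2; order 8: 2.
Total: 8.

8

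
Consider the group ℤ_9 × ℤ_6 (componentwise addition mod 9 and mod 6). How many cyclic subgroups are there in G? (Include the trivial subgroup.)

16

Group the elements of G by the cyclic subgroup they generate; each cyclic subgroup of order d accounts for φ(d) elements.
Cyclic subgroups by order — order 1: 1; order 2: 1; order 3: 4; order 6: 4; order 9: 3; order 18: 3.
Total: 16.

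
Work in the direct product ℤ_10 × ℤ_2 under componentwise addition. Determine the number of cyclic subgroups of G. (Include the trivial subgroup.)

8

Group the elements of G by the cyclic subgroup they generate; each cyclic subgroup of order d accounts for φ(d) elements.
Cyclic subgroups by order — order 1: 1; order 2: 3; order 5: 1; order 10: 3.
Total: 8.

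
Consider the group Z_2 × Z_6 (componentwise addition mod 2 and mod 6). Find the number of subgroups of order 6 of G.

3

|G| = 12 and 6 | 12, so subgroups of order 6 are possible by Lagrange.
The subgroups of order 6 are: {(0,0), (0,1), (0,2), (0,3), (0,4), (0,5)}; {(0,0), (0,2), (0,4), (1,0), (1,2), (1,4)}; {(0,0), (0,2), (0,4), (1,1), (1,3), (1,5)}.
So G has 3 subgroups of order 6.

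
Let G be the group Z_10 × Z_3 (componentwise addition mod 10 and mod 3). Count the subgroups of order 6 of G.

1

|G| = 30 and 6 | 30, so subgroups of order 6 are possible by Lagrange.
The subgroups of order 6 are: {(0,0), (0,1), (0,2), (5,0), (5,1), (5,2)}.
So G has 1 subgroup of order 6.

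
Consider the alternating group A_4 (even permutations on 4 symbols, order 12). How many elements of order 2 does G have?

3

The elements of order 2 are: (1 2)(3 4), (1 3)(2 4), (1 4)(2 3).
That's 3.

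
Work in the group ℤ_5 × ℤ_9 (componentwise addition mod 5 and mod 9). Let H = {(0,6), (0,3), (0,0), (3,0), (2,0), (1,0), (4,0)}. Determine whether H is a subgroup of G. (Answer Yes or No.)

No

|H| = 7 does not divide |G| = 45, so by Lagrange H is not a subgroup.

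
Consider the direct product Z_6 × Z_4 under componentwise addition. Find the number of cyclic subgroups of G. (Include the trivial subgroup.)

Each element a generates a cyclic subgroup ⟨a⟩; distinct elements may generate the same one (a cyclic group of order d has φ(d) generators).
Cyclic subgroups by order — order 1: 1; order 2: 3; order 3: 1; order 4: 2; order 6: 3; order 12: 2.
Total: 12.

12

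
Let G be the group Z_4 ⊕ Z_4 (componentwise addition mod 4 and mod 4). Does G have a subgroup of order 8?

Yes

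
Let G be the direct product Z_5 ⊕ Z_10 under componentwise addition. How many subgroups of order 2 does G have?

|G| = 50 and 2 | 50, so subgroups of order 2 are possible by Lagrange.
The subgroups of order 2 are: {(0,0), (0,5)}.
So G has 1 subgroup of order 2.

1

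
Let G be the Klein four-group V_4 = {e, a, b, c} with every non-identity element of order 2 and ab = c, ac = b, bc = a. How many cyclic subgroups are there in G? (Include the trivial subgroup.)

4

A cyclic subgroup of order d is generated by each of its φ(d) elements of order d, so the cyclic subgroups of order d number (#elements of order d)/φ(d).
Cyclic subgroups by order — order 1: 1; order 2: 3.
Total: 4.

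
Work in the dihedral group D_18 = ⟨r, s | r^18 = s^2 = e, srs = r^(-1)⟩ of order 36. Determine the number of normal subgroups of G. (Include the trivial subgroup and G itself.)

G has 45 subgroups. Checking conjugation-invariance by order — order 1: 1/1 normal; order 2: 1/19 normal; order 3: 1/1 normal; order 4: 0/9 normal; order 6: 1/7 normal; order 9: 1/1 normal; order 12: 0/3 normal; order 18: 3/3 normal; order 36: 1/1 normal.
Total normal subgroups: 9.

9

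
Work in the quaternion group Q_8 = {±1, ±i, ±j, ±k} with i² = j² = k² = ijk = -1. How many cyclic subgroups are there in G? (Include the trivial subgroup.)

Group the elements of G by the cyclic subgroup they generate; each cyclic subgroup of order d accounts for φ(d) elements.
Cyclic subgroups by order — order 1: 1; order 2: 1; order 4: 3.
Total: 5.

5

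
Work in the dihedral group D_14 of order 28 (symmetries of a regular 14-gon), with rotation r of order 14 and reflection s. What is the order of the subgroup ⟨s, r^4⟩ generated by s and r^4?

|⟨s⟩| = 2 and |⟨r^4⟩| = 7, so |H| is a multiple of lcm(2, 7) = 14 and divides |G| = 28.
Closing under the operation: H = {e, r^2, r^4, r^6, r^8, r^10, r^12, s, r^2s, r^4s, r^6s, r^8s, r^10s, r^12s}, so |H| = 14.

14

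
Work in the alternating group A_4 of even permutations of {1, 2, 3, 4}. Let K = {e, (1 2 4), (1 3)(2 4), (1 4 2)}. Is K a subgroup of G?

Closure fails: (1 2 4) ∘ (1 3)(2 4) = (1 3 2) ∉ K. So K is not a subgroup.

No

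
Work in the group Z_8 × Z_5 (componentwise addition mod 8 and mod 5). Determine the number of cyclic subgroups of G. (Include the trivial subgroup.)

Group the elements of G by the cyclic subgroup they generate; each cyclic subgroup of order d accounts for φ(d) elements.
Cyclic subgroups by order — order 1: 1; order 2: 1; order 4: 1; order 5: 1; order 8: 1; order 10: 1; order 20: 1; order 40: 1.
Total: 8.

8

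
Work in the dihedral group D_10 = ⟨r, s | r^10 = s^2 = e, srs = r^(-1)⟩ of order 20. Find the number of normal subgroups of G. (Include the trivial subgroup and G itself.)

7

G has 22 subgroups. Checking conjugation-invariance by order — order 1: 1/1 normal; order 2: 1/11 normal; order 4: 0/5 normal; order 5: 1/1 normal; order 10: 3/3 normal; order 20: 1/1 normal.
Total normal subgroups: 7.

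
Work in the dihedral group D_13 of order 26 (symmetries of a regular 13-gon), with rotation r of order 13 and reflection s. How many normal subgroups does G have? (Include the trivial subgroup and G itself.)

3

G has 16 subgroups. Checking conjugation-invariance by order — order 1: 1/1 normal; order 2: 0/13 normal; order 13: 1/1 normal; order 26: 1/1 normal.
Total normal subgroups: 3.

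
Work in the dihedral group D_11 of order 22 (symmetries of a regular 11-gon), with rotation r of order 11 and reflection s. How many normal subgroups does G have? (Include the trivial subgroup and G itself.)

G has 14 subgroups. Checking conjugation-invariance by order — order 1: 1/1 normal; order 2: 0/11 normal; order 11: 1/1 normal; order 22: 1/1 normal.
Total normal subgroups: 3.

3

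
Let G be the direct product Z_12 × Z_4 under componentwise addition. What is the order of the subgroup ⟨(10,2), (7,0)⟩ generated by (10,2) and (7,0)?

24

|⟨(10,2)⟩| = 6 and |⟨(7,0)⟩| = 12, so |H| is a multiple of lcm(6, 12) = 12 and divides |G| = 48.
Closing under the operation: H = {(0,0), (0,2), (1,0), (1,2), (2,0), (2,2), (3,0), (3,2), (4,0), (4,2), (5,0), (5,2), (6,0), (6,2), (7,0), (7,2), (8,0), (8,2), (9,0), (9,2), (10,0), (10,2), (11,0), (11,2)}, so |H| = 24.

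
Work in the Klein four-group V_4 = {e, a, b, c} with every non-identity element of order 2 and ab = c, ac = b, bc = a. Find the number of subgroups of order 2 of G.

3

|G| = 4 and 2 | 4, so subgroups of order 2 are possible by Lagrange.
The subgroups of order 2 are: {e, a}; {e, b}; {e, c}.
So G has 3 subgroups of order 2.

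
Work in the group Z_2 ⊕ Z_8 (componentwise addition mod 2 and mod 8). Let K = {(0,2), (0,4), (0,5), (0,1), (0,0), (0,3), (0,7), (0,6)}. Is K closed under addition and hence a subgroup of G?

Yes

|K| = 8 divides |G| = 16, consistent with Lagrange.
K contains the identity, every element's inverse is in K, and K is closed under +: it is a subgroup.
In fact K = ⟨(0,1)⟩.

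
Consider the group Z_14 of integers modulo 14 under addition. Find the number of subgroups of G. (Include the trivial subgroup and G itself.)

4

A cyclic group of order 14 has exactly one subgroup for each divisor of 14.
Divisors of 14: 1, 2, 7, 14.
So Z_14 has 4 subgroups.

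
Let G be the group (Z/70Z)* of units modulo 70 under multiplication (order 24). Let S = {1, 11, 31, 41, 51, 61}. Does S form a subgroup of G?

Yes

|S| = 6 divides |G| = 24, consistent with Lagrange.
S contains the identity, every element's inverse is in S, and S is closed under ·: it is a subgroup.
In fact S = ⟨61⟩.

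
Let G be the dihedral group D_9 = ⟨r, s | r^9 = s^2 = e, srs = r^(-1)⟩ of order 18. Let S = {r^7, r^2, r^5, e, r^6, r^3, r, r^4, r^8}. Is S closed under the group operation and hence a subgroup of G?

Yes

|S| = 9 divides |G| = 18, consistent with Lagrange.
S contains the identity, every element's inverse is in S, and S is closed under ·: it is a subgroup.
In fact S = ⟨r^4⟩.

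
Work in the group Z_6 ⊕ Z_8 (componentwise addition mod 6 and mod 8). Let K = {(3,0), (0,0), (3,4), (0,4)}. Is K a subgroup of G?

|K| = 4 divides |G| = 48, consistent with Lagrange.
K contains the identity, every element's inverse is in K, and K is closed under +: it is a subgroup.

Yes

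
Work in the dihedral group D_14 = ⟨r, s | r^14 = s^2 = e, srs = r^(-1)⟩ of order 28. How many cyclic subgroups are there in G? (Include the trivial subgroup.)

Group the elements of G by the cyclic subgroup they generate; each cyclic subgroup of order d accounts for φ(d) elements.
Cyclic subgroups by order — order 1: 1; order 2: 15; order 7: 1; order 14: 1.
Total: 18.

18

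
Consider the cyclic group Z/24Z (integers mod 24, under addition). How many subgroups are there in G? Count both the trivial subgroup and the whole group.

8

Subgroups of the cyclic group Z/24Z correspond bijectively to divisors of 24.
Divisors of 24: 1, 2, 3, 4, 6, 8, 12, 24.
So Z/24Z has 8 subgroups.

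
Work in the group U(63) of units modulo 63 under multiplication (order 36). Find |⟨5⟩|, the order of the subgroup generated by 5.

6

Compute successive powers of 5 mod 63: 5, 25, 62, 58, 38, 1; 5^6 ≡ 1 (mod 63).
So |⟨5⟩| = 6.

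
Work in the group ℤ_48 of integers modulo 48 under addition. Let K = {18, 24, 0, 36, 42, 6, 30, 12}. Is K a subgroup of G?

|K| = 8 divides |G| = 48, consistent with Lagrange.
K contains the identity, every element's inverse is in K, and K is closed under +: it is a subgroup.
In fact K = ⟨6⟩.

Yes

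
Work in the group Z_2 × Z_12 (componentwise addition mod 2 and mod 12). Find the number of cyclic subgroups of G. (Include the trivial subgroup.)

Each element a generates a cyclic subgroup ⟨a⟩; distinct elements may generate the same one (a cyclic group of order d has φ(d) generators).
Cyclic subgroups by order — order 1: 1; order 2: 3; order 3: 1; order 4: 2; order 6: 3; order 12: 2.
Total: 12.

12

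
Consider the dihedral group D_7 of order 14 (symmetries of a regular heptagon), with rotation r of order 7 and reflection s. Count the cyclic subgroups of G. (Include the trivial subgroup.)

Each element a generates a cyclic subgroup ⟨a⟩; distinct elements may generate the same one (a cyclic group of order d has φ(d) generators).
Cyclic subgroups by order — order 1: 1; order 2: 7; order 7: 1.
Total: 9.

9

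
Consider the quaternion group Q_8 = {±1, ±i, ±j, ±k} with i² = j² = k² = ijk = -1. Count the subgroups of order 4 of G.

3

|G| = 8 and 4 | 8, so subgroups of order 4 are possible by Lagrange.
The subgroups of order 4 are: {1, -1, i, -i}; {1, -1, j, -j}; {1, -1, k, -k}.
So G has 3 subgroups of order 4.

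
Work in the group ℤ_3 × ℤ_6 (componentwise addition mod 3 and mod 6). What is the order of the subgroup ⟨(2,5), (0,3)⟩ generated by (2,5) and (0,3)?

6

|⟨(2,5)⟩| = 6 and |⟨(0,3)⟩| = 2, so |H| is a multiple of lcm(6, 2) = 6 and divides |G| = 18.
Closing under the operation: H = {(0,0), (0,3), (1,1), (1,4), (2,2), (2,5)}, so |H| = 6.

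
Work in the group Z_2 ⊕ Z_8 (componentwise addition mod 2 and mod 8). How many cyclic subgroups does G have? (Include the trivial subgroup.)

A cyclic subgroup of order d is generated by each of its φ(d) elements of order d, so the cyclic subgroups of order d number (#elements of order d)/φ(d).
Cyclic subgroups by order — order 1: 1; order 2: 3; order 4: 2; order 8: 2.
Total: 8.

8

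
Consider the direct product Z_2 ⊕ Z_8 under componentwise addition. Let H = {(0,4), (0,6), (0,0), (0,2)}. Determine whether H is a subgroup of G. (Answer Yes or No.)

|H| = 4 divides |G| = 16, consistent with Lagrange.
H contains the identity, every element's inverse is in H, and H is closed under +: it is a subgroup.
In fact H = ⟨(0,2)⟩.

Yes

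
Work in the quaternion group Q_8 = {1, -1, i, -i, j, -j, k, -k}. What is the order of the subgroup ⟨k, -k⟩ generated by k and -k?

|⟨k⟩| = 4 and |⟨-k⟩| = 4, so |H| is a multiple of lcm(4, 4) = 4 and divides |G| = 8.
Closing under the operation: H = {1, -1, k, -k}, so |H| = 4.

4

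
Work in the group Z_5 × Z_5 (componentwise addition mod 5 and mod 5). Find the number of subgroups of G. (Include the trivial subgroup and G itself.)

8

|G| = 25, so by Lagrange every subgroup order divides 25. Divisors: 1, 5, 25.
Subgroups by order — order 1: 1; order 5: 6; order 25: 1.
Total: 1 + 6 + 1 = 8.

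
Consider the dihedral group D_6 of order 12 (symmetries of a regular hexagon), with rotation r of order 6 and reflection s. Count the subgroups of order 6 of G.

|G| = 12 and 6 | 12, so subgroups of order 6 are possible by Lagrange.
The subgroups of order 6 are: {e, r, r^2, r^3, r^4, r^5}; {e, r^2, r^4, s, r^2s, r^4s}; {e, r^2, r^4, rs, r^3s, r^5s}.
So G has 3 subgroups of order 6.

3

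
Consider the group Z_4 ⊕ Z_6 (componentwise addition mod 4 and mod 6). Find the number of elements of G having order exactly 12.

8

An element (a,b) has order lcm(ord(a), ord(b)); count pairs with lcm equal to 12.
Enumerating gives 8 such elements.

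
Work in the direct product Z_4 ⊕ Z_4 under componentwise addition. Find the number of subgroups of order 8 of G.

|G| = 16 and 8 | 16, so subgroups of order 8 are possible by Lagrange.
The subgroups of order 8 are: {(0,0), (0,1), (0,2), (0,3), (2,0), (2,1), (2,2), (2,3)}; {(0,0), (0,2), (1,0), (1,2), (2,0), (2,2), (3,0), (3,2)}; {(0,0), (0,2), (1,1), (1,3), (2,0), (2,2), (3,1), (3,3)}.
So G has 3 subgroups of order 8.

3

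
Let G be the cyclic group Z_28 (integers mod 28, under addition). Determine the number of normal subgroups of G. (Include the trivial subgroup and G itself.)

G is abelian, so every subgroup is normal.
G has 6 subgroups in total, hence 6 normal subgroups.

6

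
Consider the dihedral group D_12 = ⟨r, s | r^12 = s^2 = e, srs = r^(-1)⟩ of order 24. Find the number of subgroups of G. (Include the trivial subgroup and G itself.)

34

|G| = 24, so by Lagrange every subgroup order divides 24. Divisors: 1, 2, 3, 4, 6, 8, 12, 24.
Subgroups by order — order 1: 1; order 2: 13; order 3: 1; order 4: 7; order 6: 5; order 8: 3; order 12: 3; order 24: 1.
Total: 1 + 13 + 1 + 7 + 5 + 3 + 3 + 1 = 34.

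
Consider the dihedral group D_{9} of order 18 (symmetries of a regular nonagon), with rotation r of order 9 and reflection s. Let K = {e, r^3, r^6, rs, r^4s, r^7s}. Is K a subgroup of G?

|K| = 6 divides |G| = 18, consistent with Lagrange.
K contains the identity, every element's inverse is in K, and K is closed under ·: it is a subgroup.

Yes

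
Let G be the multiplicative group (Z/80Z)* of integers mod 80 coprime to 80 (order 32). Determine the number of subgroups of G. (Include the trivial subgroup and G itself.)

|G| = 32, so by Lagrange every subgroup order divides 32. Divisors: 1, 2, 4, 8, 16, 32.
Subgroups by order — order 1: 1; order 2: 7; order 4: 19; order 8: 19; order 16: 7; order 32: 1.
Total: 1 + 7 + 19 + 19 + 7 + 1 = 54.

54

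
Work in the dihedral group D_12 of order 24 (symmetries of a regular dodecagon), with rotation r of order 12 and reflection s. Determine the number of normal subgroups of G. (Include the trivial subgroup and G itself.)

9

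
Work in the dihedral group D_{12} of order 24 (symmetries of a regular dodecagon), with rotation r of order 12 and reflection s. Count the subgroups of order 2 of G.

|G| = 24 and 2 | 24, so subgroups of order 2 are possible by Lagrange.
The subgroups of order 2 are: {e, r^10s}; {e, r^11s}; {e, r^2s}; {e, r^3s}; … (13 in all).
So G has 13 subgroups of order 2.

13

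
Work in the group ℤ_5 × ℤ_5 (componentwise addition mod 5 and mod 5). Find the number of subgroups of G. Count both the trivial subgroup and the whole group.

8

|G| = 25, so by Lagrange every subgroup order divides 25. Divisors: 1, 5, 25.
Subgroups by order — order 1: 1; order 5: 6; order 25: 1.
Total: 1 + 6 + 1 = 8.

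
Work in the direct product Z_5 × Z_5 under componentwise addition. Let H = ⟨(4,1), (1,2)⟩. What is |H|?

25

|⟨(4,1)⟩| = 5 and |⟨(1,2)⟩| = 5, so |H| is a multiple of lcm(5, 5) = 5 and divides |G| = 25.
Closing {(4,1), (1,2)} under the group operation gives all of G, so |H| = 25.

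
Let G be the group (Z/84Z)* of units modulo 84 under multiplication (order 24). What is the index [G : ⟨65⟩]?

4

|⟨65⟩| = 6 and |G| = 24.
By Lagrange, [G : H] = |G|/|H| = 24/6 = 4.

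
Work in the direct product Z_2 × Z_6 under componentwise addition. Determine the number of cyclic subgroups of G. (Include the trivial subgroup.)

8

A cyclic subgroup of order d is generated by each of its φ(d) elements of order d, so the cyclic subgroups of order d number (#elements of order d)/φ(d).
Cyclic subgroups by order — order 1: 1; order 2: 3; order 3: 1; order 6: 3.
Total: 8.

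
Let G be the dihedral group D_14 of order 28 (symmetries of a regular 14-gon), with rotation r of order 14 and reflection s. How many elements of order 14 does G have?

6

The elements of order 14 are: r, r^3, r^5, r^9, r^11, r^13.
That's 6.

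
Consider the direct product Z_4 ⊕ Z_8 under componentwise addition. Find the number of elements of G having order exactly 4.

An element (a,b) has order lcm(ord(a), ord(b)); count pairs with lcm equal to 4.
Enumerating gives 12 such elements.

12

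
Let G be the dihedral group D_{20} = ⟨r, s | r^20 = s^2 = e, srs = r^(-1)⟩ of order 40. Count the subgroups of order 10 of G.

|G| = 40 and 10 | 40, so subgroups of order 10 are possible by Lagrange.
The subgroups of order 10 are: {e, r^2, r^4, r^6, r^8, r^10, r^12, r^14, r^16, r^18}; {e, r^4, r^8, r^12, r^16, r^2s, r^6s, r^10s, r^14s, r^18s}; {e, r^4, r^8, r^12, r^16, r^3s, r^7s, r^11s, r^15s, r^19s}; {e, r^4, r^8, r^12, r^16, s, r^4s, r^8s, r^12s, r^16s}; … (5 in all).
So G has 5 subgroups of order 10.

5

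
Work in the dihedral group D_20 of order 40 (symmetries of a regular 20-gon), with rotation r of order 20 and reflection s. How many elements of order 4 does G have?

The elements of order 4 are: r^5, r^15.
That's 2.

2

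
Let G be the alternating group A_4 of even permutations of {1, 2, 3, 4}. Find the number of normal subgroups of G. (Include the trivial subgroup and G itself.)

G has 10 subgroups. Checking conjugation-invariance by order — order 1: 1/1 normal; order 2: 0/3 normal; order 3: 0/4 normal; order 4: 1/1 normal; order 12: 1/1 normal.
Total normal subgroups: 3.

3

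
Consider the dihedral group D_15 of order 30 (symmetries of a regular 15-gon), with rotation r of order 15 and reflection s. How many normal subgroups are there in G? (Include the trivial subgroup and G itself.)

5

G has 28 subgroups. Checking conjugation-invariance by order — order 1: 1/1 normal; order 2: 0/15 normal; order 3: 1/1 normal; order 5: 1/1 normal; order 6: 0/5 normal; order 10: 0/3 normal; order 15: 1/1 normal; order 30: 1/1 normal.
Total normal subgroups: 5.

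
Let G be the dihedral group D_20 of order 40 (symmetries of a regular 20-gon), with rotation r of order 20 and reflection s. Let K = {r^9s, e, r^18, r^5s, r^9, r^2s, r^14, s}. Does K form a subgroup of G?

r^9 ∈ K but its inverse r^11 ∉ K, so K is not a subgroup.

No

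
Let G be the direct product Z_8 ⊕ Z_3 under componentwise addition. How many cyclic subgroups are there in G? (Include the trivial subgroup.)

Group the elements of G by the cyclic subgroup they generate; each cyclic subgroup of order d accounts for φ(d) elements.
Cyclic subgroups by order — order 1: 1; order 2: 1; order 3: 1; order 4: 1; order 6: 1; order 8: 1; order 12: 1; order 24: 1.
Total: 8.

8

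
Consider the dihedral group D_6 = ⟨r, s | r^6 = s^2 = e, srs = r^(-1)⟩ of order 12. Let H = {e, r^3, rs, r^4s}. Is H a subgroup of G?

|H| = 4 divides |G| = 12, consistent with Lagrange.
H contains the identity, every element's inverse is in H, and H is closed under ·: it is a subgroup.

Yes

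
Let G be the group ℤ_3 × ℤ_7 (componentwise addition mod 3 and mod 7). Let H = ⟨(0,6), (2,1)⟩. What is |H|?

|⟨(0,6)⟩| = 7 and |⟨(2,1)⟩| = 21, so |H| is a multiple of lcm(7, 21) = 21 and divides |G| = 21.
Closing {(0,6), (2,1)} under the group operation gives all of G, so |H| = 21.

21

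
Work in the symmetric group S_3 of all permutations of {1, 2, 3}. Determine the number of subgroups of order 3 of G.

1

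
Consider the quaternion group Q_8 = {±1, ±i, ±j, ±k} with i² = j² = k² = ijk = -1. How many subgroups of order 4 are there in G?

3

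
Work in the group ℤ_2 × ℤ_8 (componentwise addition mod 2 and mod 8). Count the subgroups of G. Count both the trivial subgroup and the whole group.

|G| = 16, so by Lagrange every subgroup order divides 16. Divisors: 1, 2, 4, 8, 16.
Subgroups by order — order 1: 1; order 2: 3; order 4: 3; order 8: 3; order 16: 1.
Total: 1 + 3 + 3 + 3 + 1 = 11.

11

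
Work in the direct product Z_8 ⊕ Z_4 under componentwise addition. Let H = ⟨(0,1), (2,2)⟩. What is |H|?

16

|⟨(0,1)⟩| = 4 and |⟨(2,2)⟩| = 4, so |H| is a multiple of lcm(4, 4) = 4 and divides |G| = 32.
Closing under the operation: H = {(0,0), (0,1), (0,2), (0,3), (2,0), (2,1), (2,2), (2,3), (4,0), (4,1), (4,2), (4,3), (6,0), (6,1), (6,2), (6,3)}, so |H| = 16.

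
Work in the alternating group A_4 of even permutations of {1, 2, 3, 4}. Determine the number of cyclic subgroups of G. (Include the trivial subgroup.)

A cyclic subgroup of order d is generated by each of its φ(d) elements of order d, so the cyclic subgroups of order d number (#elements of order d)/φ(d).
Cyclic subgroups by order — order 1: 1; order 2: 3; order 3: 4.
Total: 8.

8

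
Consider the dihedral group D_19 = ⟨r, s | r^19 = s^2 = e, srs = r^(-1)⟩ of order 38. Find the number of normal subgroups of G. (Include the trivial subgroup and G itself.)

G has 22 subgroups. Checking conjugation-invariance by order — order 1: 1/1 normal; order 2: 0/19 normal; order 19: 1/1 normal; order 38: 1/1 normal.
Total normal subgroups: 3.

3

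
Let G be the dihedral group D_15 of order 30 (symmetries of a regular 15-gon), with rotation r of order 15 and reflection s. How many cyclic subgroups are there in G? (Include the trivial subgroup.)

19

Group the elements of G by the cyclic subgroup they generate; each cyclic subgroup of order d accounts for φ(d) elements.
Cyclic subgroups by order — order 1: 1; order 2: 15; order 3: 1; order 5: 1; order 15: 1.
Total: 19.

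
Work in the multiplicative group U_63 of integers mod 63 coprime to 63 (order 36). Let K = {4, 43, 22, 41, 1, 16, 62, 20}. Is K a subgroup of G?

No

|K| = 8 does not divide |G| = 36, so by Lagrange K is not a subgroup.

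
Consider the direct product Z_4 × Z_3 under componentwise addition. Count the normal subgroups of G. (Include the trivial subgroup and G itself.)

G is abelian, so every subgroup is normal.
G has 6 subgroups in total, hence 6 normal subgroups.

6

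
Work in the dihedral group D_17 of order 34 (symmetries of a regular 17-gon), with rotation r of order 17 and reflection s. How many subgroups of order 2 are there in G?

|G| = 34 and 2 | 34, so subgroups of order 2 are possible by Lagrange.
The subgroups of order 2 are: {e, r^10s}; {e, r^11s}; {e, r^12s}; {e, r^13s}; … (17 in all).
So G has 17 subgroups of order 2.

17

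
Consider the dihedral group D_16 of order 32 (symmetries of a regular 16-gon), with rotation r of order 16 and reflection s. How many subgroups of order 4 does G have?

|G| = 32 and 4 | 32, so subgroups of order 4 are possible by Lagrange.
The subgroups of order 4 are: {e, r^8, r^2s, r^10s}; {e, r^8, r^3s, r^11s}; {e, r^4, r^8, r^12}; {e, r^8, r^4s, r^12s}; … (9 in all).
So G has 9 subgroups of order 4.

9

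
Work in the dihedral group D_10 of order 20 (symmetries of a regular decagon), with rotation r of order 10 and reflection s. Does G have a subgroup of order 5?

Yes

5 | 20. A subgroup of order 5 is {e, r^2, r^4, r^6, r^8}.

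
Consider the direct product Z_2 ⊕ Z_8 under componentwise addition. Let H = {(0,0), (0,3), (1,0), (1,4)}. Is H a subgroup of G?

No

(0,3) ∈ H but its inverse (0,5) ∉ H, so H is not a subgroup.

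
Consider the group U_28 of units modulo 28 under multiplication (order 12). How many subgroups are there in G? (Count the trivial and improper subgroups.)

10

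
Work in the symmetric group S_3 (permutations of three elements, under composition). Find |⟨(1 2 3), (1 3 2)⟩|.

3

|⟨(1 2 3)⟩| = 3 and |⟨(1 3 2)⟩| = 3, so |H| is a multiple of lcm(3, 3) = 3 and divides |G| = 6.
Closing under the operation: H = {e, (1 2 3), (1 3 2)}, so |H| = 3.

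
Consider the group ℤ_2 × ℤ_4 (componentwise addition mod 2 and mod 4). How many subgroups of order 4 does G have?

3

|G| = 8 and 4 | 8, so subgroups of order 4 are possible by Lagrange.
The subgroups of order 4 are: {(0,0), (0,1), (0,2), (0,3)}; {(0,0), (0,2), (1,0), (1,2)}; {(0,0), (0,2), (1,1), (1,3)}.
So G has 3 subgroups of order 4.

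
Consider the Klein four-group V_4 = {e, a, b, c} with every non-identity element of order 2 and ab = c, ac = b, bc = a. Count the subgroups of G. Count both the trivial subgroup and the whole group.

|G| = 4, so by Lagrange every subgroup order divides 4. Divisors: 1, 2, 4.
Subgroups by order — order 1: 1; order 2: 3; order 4: 1.
Total: 1 + 3 + 1 = 5.

5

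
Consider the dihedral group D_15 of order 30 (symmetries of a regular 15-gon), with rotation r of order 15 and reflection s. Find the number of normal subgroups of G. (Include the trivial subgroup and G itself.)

5

G has 28 subgroups. Checking conjugation-invariance by order — order 1: 1/1 normal; order 2: 0/15 normal; order 3: 1/1 normal; order 5: 1/1 normal; order 6: 0/5 normal; order 10: 0/3 normal; order 15: 1/1 normal; order 30: 1/1 normal.
Total normal subgroups: 5.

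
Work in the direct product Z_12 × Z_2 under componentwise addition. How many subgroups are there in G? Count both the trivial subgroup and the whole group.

16

|G| = 24, so by Lagrange every subgroup order divides 24. Divisors: 1, 2, 3, 4, 6, 8, 12, 24.
Subgroups by order — order 1: 1; order 2: 3; order 3: 1; order 4: 3; order 6: 3; order 8: 1; order 12: 3; order 24: 1.
Total: 1 + 3 + 1 + 3 + 3 + 1 + 3 + 1 = 16.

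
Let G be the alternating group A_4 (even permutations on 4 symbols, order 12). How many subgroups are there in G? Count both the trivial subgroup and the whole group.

10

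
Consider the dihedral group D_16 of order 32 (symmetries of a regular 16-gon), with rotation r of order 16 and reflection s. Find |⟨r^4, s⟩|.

8

|⟨r^4⟩| = 4 and |⟨s⟩| = 2, so |H| is a multiple of lcm(4, 2) = 4 and divides |G| = 32.
Closing under the operation: H = {e, r^4, r^8, r^12, s, r^4s, r^8s, r^12s}, so |H| = 8.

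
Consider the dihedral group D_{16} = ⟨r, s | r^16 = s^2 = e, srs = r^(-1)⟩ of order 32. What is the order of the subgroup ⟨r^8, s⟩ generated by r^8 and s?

4

|⟨r^8⟩| = 2 and |⟨s⟩| = 2, so |H| is a multiple of lcm(2, 2) = 2 and divides |G| = 32.
Closing under the operation: H = {e, r^8, s, r^8s}, so |H| = 4.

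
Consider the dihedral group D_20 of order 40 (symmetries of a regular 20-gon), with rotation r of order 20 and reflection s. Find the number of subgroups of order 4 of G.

11

|G| = 40 and 4 | 40, so subgroups of order 4 are possible by Lagrange.
The subgroups of order 4 are: {e, r^10, s, r^10s}; {e, r^10, rs, r^11s}; {e, r^10, r^2s, r^12s}; {e, r^10, r^3s, r^13s}; … (11 in all).
So G has 11 subgroups of order 4.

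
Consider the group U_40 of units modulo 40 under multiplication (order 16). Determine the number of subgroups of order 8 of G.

7

|G| = 16 and 8 | 16, so subgroups of order 8 are possible by Lagrange.
The subgroups of order 8 are: {1, 7, 9, 11, 13, 19, 23, 37}; {1, 3, 9, 11, 17, 19, 27, 33}; {1, 9, 11, 19, 21, 29, 31, 39}; {1, 9, 13, 17, 21, 29, 33, 37}; … (7 in all).
So G has 7 subgroups of order 8.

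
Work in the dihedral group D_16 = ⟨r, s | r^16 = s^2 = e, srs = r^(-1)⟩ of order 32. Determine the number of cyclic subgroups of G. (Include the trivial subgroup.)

21

Each element a generates a cyclic subgroup ⟨a⟩; distinct elements may generate the same one (a cyclic group of order d has φ(d) generators).
Cyclic subgroups by order — order 1: 1; order 2: 17; order 4: 1; order 8: 1; order 16: 1.
Total: 21.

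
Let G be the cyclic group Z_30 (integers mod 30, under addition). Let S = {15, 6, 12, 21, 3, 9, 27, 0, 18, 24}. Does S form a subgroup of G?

|S| = 10 divides |G| = 30, consistent with Lagrange.
S contains the identity, every element's inverse is in S, and S is closed under +: it is a subgroup.
In fact S = ⟨3⟩.

Yes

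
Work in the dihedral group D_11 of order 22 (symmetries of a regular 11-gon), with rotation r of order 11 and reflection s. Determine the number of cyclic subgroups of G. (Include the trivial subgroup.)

13

Group the elements of G by the cyclic subgroup they generate; each cyclic subgroup of order d accounts for φ(d) elements.
Cyclic subgroups by order — order 1: 1; order 2: 11; order 11: 1.
Total: 13.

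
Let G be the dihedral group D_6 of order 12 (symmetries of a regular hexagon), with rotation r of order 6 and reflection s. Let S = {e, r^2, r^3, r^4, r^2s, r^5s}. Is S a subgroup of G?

Closure fails: r^4 · r^2s = s ∉ S. So S is not a subgroup.

No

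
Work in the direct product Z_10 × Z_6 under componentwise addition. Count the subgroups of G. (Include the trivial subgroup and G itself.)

|G| = 60, so by Lagrange every subgroup order divides 60. Divisors: 1, 2, 3, 4, 5, 6, 10, 12, 15, 20, 30, 60.
Subgroups by order — order 1: 1; order 2: 3; order 3: 1; order 4: 1; order 5: 1; order 6: 3; order 10: 3; order 12: 1; order 15: 1; order 20: 1; order 30: 3; order 60: 1.
Total: 1 + 3 + 1 + 1 + 1 + 3 + 3 + 1 + 1 + 1 + 3 + 1 = 20.

20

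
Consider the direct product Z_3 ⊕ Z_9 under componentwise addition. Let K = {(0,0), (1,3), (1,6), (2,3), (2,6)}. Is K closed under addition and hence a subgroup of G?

No

|K| = 5 does not divide |G| = 27, so by Lagrange K is not a subgroup.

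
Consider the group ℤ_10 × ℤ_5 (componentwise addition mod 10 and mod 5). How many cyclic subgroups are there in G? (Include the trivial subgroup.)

14

A cyclic subgroup of order d is generated by each of its φ(d) elements of order d, so the cyclic subgroups of order d number (#elements of order d)/φ(d).
Cyclic subgroups by order — order 1: 1; order 2: 1; order 5: 6; order 10: 6.
Total: 14.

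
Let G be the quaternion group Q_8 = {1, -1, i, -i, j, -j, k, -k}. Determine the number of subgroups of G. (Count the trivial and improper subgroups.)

6

|G| = 8, so by Lagrange every subgroup order divides 8. Divisors: 1, 2, 4, 8.
Subgroups by order — order 1: 1; order 2: 1; order 4: 3; order 8: 1.
Total: 1 + 1 + 3 + 1 = 6.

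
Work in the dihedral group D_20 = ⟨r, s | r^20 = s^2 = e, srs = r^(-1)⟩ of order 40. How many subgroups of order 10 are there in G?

5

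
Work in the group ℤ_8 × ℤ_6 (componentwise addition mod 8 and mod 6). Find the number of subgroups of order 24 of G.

3

|G| = 48 and 24 | 48, so subgroups of order 24 are possible by Lagrange.
The subgroups of order 24 are: {(0,0), (0,1), (0,2), (0,3), (0,4), (0,5), (2,0), (2,1), (2,2), (2,3), (2,4), (2,5), (4,0), (4,1), (4,2), (4,3), (4,4), (4,5), (6,0), (6,1), (6,2), (6,3), (6,4), (6,5)}; {(0,0), (0,2), (0,4), (1,0), (1,2), (1,4), (2,0), (2,2), (2,4), (3,0), (3,2), (3,4), (4,0), (4,2), (4,4), (5,0), (5,2), (5,4), (6,0), (6,2), (6,4), (7,0), (7,2), (7,4)}; {(0,0), (0,2), (0,4), (1,1), (1,3), (1,5), (2,0), (2,2), (2,4), (3,1), (3,3), (3,5), (4,0), (4,2), (4,4), (5,1), (5,3), (5,5), (6,0), (6,2), (6,4), (7,1), (7,3), (7,5)}.
So G has 3 subgroups of order 24.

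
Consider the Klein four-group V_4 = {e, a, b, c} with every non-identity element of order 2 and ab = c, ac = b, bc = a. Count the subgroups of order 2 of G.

|G| = 4 and 2 | 4, so subgroups of order 2 are possible by Lagrange.
The subgroups of order 2 are: {e, a}; {e, b}; {e, c}.
So G has 3 subgroups of order 2.

3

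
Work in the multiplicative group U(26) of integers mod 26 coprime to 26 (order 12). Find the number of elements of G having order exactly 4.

The elements of order 4 are: 5, 21.
That's 2.

2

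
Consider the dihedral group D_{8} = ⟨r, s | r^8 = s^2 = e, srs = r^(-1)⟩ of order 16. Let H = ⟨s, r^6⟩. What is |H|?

|⟨s⟩| = 2 and |⟨r^6⟩| = 4, so |H| is a multiple of lcm(2, 4) = 4 and divides |G| = 16.
Closing under the operation: H = {e, r^2, r^4, r^6, s, r^2s, r^4s, r^6s}, so |H| = 8.

8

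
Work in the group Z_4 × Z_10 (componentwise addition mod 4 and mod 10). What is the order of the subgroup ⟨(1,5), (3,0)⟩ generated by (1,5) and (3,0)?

|⟨(1,5)⟩| = 4 and |⟨(3,0)⟩| = 4, so |H| is a multiple of lcm(4, 4) = 4 and divides |G| = 40.
Closing under the operation: H = {(0,0), (0,5), (1,0), (1,5), (2,0), (2,5), (3,0), (3,5)}, so |H| = 8.

8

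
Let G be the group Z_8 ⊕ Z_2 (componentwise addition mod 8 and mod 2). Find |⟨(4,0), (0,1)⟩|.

|⟨(4,0)⟩| = 2 and |⟨(0,1)⟩| = 2, so |H| is a multiple of lcm(2, 2) = 2 and divides |G| = 16.
Closing under the operation: H = {(0,0), (0,1), (4,0), (4,1)}, so |H| = 4.

4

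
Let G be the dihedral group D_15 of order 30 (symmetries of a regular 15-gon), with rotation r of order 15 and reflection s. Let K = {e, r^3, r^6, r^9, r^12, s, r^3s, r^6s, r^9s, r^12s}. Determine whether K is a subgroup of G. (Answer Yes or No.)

|K| = 10 divides |G| = 30, consistent with Lagrange.
K contains the identity, every element's inverse is in K, and K is closed under ·: it is a subgroup.

Yes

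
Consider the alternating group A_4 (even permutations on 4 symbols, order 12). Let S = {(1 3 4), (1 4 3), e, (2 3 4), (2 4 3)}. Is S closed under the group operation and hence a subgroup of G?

No

|S| = 5 does not divide |G| = 12, so by Lagrange S is not a subgroup.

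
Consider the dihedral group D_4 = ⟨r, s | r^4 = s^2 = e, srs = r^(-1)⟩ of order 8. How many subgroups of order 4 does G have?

|G| = 8 and 4 | 8, so subgroups of order 4 are possible by Lagrange.
The subgroups of order 4 are: {e, r, r^2, r^3}; {e, r^2, s, r^2s}; {e, r^2, rs, r^3s}.
So G has 3 subgroups of order 4.

3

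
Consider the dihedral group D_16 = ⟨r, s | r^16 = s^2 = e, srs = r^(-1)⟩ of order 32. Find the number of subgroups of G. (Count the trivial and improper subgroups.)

36

|G| = 32, so by Lagrange every subgroup order divides 32. Divisors: 1, 2, 4, 8, 16, 32.
Subgroups by order — order 1: 1; order 2: 17; order 4: 9; order 8: 5; order 16: 3; order 32: 1.
Total: 1 + 17 + 9 + 5 + 3 + 1 = 36.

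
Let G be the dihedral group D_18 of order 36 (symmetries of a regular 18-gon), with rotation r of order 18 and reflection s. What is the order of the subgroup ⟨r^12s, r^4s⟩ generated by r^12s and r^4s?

18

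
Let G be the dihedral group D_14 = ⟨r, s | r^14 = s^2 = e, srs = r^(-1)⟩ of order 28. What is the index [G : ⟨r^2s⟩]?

|⟨r^2s⟩| = 2 and |G| = 28.
By Lagrange, [G : H] = |G|/|H| = 28/2 = 14.

14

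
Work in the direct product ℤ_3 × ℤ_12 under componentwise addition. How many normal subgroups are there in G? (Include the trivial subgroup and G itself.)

18

G is abelian, so every subgroup is normal.
G has 18 subgroups in total, hence 18 normal subgroups.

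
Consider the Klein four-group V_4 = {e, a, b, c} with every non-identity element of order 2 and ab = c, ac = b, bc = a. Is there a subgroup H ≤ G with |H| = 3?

No

3 does not divide |G| = 4, so by Lagrange no subgroup of order 3 exists.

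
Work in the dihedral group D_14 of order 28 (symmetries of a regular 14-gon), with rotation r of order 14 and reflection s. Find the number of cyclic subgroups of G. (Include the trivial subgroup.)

18

Each element a generates a cyclic subgroup ⟨a⟩; distinct elements may generate the same one (a cyclic group of order d has φ(d) generators).
Cyclic subgroups by order — order 1: 1; order 2: 15; order 7: 1; order 14: 1.
Total: 18.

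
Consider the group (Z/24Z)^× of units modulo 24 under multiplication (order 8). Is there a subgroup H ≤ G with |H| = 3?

3 does not divide |G| = 8, so by Lagrange no subgroup of order 3 exists.

No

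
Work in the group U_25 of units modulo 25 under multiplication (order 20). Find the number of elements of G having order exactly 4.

The elements of order 4 are: 7, 18.
That's 2.

2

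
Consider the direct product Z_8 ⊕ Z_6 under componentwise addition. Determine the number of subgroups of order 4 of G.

|G| = 48 and 4 | 48, so subgroups of order 4 are possible by Lagrange.
The subgroups of order 4 are: {(0,0), (0,3), (4,0), (4,3)}; {(0,0), (2,0), (4,0), (6,0)}; {(0,0), (2,3), (4,0), (6,3)}.
So G has 3 subgroups of order 4.

3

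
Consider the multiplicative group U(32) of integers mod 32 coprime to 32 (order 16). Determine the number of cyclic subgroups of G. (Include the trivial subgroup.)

Group the elements of G by the cyclic subgroup they generate; each cyclic subgroup of order d accounts for φ(d) elements.
Cyclic subgroups by order — order 1: 1; order 2: 3; order 4: 2; order 8: 2.
Total: 8.

8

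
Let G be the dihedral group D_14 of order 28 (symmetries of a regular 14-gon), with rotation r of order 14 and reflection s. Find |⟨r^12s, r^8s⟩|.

|⟨r^12s⟩| = 2 and |⟨r^8s⟩| = 2, so |H| is a multiple of lcm(2, 2) = 2 and divides |G| = 28.
Closing under the operation: H = {e, r^2, r^4, r^6, r^8, r^10, r^12, s, r^2s, r^4s, r^6s, r^8s, r^10s, r^12s}, so |H| = 14.

14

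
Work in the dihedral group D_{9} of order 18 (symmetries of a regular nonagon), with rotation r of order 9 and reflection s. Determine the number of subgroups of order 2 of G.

|G| = 18 and 2 | 18, so subgroups of order 2 are possible by Lagrange.
The subgroups of order 2 are: {e, r^2s}; {e, r^3s}; {e, r^4s}; {e, r^5s}; … (9 in all).
So G has 9 subgroups of order 2.

9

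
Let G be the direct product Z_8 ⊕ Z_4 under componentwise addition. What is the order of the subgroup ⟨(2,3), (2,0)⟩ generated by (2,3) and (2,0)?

|⟨(2,3)⟩| = 4 and |⟨(2,0)⟩| = 4, so |H| is a multiple of lcm(4, 4) = 4 and divides |G| = 32.
Closing under the operation: H = {(0,0), (0,1), (0,2), (0,3), (2,0), (2,1), (2,2), (2,3), (4,0), (4,1), (4,2), (4,3), (6,0), (6,1), (6,2), (6,3)}, so |H| = 16.

16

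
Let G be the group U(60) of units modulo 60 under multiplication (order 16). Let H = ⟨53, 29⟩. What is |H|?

8

|⟨53⟩| = 4 and |⟨29⟩| = 2, so |H| is a multiple of lcm(4, 2) = 4 and divides |G| = 16.
Closing under the operation: H = {1, 13, 17, 29, 37, 41, 49, 53}, so |H| = 8.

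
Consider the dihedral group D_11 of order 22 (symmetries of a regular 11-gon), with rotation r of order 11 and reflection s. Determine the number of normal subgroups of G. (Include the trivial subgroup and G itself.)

G has 14 subgroups. Checking conjugation-invariance by order — order 1: 1/1 normal; order 2: 0/11 normal; order 11: 1/1 normal; order 22: 1/1 normal.
Total normal subgroups: 3.

3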